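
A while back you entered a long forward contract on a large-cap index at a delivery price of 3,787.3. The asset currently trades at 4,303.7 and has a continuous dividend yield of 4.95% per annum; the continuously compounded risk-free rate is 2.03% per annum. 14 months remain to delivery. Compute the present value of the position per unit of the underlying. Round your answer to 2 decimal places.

363.54

Current fair forward for the remaining 14 months: F = S·e^((r − q)·T), (r − q) = 0.0203 − 0.0495 = -0.0292
F = 4303.7 · e^(-0.0292 × 14/12) = 4303.7 × 0.96650707 = 4159.5565
Value of long forward = (F − K)·e^(−rT) = (4159.5565 − 3787.3) · e^(−0.0203·14/12)
= 372.2565 × 0.97659492 = 363.54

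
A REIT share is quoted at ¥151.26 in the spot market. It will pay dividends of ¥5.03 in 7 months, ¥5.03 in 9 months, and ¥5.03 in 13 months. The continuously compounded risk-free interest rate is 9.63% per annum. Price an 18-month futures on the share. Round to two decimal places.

PV(dividends) I = 5.03·e^(−0.0963·7/12) + 5.03·e^(−0.0963·9/12) + 5.03·e^(−0.0963·13/12)
I = 4.7552 + 4.6795 + 4.5317 = 13.9664
F = (S − I)·e^(rT) = (151.26 − 13.9664) · e^(0.0963·18/12)
= 137.2936 · e^0.144450 = 137.2936 × 1.155404 = ¥158.63

¥158.63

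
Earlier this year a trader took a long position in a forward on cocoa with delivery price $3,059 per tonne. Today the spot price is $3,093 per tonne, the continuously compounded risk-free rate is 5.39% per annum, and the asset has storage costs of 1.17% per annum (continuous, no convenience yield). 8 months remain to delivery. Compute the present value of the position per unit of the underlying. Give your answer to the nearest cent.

$166.19 per tonne

Current fair forward for the remaining 8 months: F = S·e^((r + u)·T), (r + u) = 0.0539 + 0.0117 = 0.0656
F = 3093 · e^(0.0656 × 8/12) = 3093 × 1.04470373 = 3231.2686
Value of long forward = (F − K)·e^(−rT) = (3231.2686 − 3059) · e^(−0.0539·8/12)
= 172.2686 × 0.96470460 = 166.19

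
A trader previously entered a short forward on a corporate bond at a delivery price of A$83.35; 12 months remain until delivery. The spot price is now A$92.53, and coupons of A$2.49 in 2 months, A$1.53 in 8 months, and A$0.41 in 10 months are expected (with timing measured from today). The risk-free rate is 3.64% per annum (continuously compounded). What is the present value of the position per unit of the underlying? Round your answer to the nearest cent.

PV(remaining coupons) I = 2.49·e^(−0.0364·2/12) + 1.53·e^(−0.0364·8/12) + 0.41·e^(−0.0364·10/12) = 4.3660
Current forward F = (S − I)·e^(rT) = (92.53 − 4.3660)·e^(0.0364·12/12) = 88.1640 × 1.037071 = 91.4323
Value (long) = (F − K)·e^(−rT) = (91.4323 − 83.35) × 0.964255 = 7.7934
Short position value = −(long value) = -A$7.79

-A$7.79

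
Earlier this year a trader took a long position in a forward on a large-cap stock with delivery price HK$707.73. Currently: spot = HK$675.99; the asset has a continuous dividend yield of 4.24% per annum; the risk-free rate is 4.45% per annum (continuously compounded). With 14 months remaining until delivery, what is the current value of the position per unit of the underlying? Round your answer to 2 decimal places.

-HK$28.56

Current fair forward for the remaining 14 months: F = S·e^((r − q)·T), (r − q) = 0.0445 − 0.0424 = 0.0021
F = 675.99 · e^(0.0021 × 14/12) = 675.99 × 1.002453 = 677.6482
Value of long forward = (F − K)·e^(−rT) = (677.6482 − 707.73) · e^(−0.0445·14/12)
= -30.0818 × 0.949408 = -28.56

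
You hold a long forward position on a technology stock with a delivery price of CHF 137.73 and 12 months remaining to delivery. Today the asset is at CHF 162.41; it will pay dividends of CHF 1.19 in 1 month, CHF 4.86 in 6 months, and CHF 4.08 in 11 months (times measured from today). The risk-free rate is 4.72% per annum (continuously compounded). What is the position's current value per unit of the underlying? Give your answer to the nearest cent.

PV(remaining dividends) I = 1.19·e^(−0.0472·1/12) + 4.86·e^(−0.0472·6/12) + 4.08·e^(−0.0472·11/12) = 9.8392
Current forward F = (S − I)·e^(rT) = (162.41 − 9.8392)·e^(0.0472·12/12) = 152.5708 × 1.048332 = 159.9449
Value (long) = (F − K)·e^(−rT) = (159.9449 − 137.73) × 0.953897 = 21.1907
Value = CHF 21.19

CHF 21.19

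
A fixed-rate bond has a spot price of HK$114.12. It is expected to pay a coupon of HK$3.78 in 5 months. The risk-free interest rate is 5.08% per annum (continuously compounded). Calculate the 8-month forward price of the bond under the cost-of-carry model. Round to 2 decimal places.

HK$114.22

PV(coupons) I = 3.78·e^(−0.0508·5/12)
I = 3.7008
F = (S − I)·e^(rT) = (114.12 − 3.7008) · e^(0.0508·8/12)
= 110.4192 · e^0.033867 = 110.4192 × 1.034447 = HK$114.22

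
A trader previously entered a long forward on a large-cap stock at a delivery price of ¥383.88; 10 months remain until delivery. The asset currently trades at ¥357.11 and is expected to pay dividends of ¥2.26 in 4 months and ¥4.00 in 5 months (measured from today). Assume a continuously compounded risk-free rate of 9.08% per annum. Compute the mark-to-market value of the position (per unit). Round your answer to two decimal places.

PV(remaining dividends) I = 2.26·e^(−0.0908·4/12) + 4.00·e^(−0.0908·5/12) = 6.0441
Current forward F = (S − I)·e^(rT) = (357.11 − 6.0441)·e^(0.0908·10/12) = 351.0659 × 1.078603 = 378.6607
Value (long) = (F − K)·e^(−rT) = (378.6607 − 383.88) × 0.927125 = -4.8389
Value = -¥4.84

-¥4.84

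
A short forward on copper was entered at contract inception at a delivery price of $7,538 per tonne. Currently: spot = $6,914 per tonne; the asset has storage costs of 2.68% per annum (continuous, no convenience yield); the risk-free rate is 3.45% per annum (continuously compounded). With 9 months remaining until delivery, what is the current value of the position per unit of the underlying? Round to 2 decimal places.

$291.08 per tonne

Current fair forward for the remaining 9 months: F = S·e^((r + u)·T), (r + u) = 0.0345 + 0.0268 = 0.0613
F = 6914 · e^(0.0613 × 9/12) = 6914 × 1.04704823 = 7239.2915
Value of long forward = (F − K)·e^(−rT) = (7239.2915 − 7538) · e^(−0.0345·9/12)
= -298.7085 × 0.97445689 = -291.08
Short position value = −(long value) = $291.08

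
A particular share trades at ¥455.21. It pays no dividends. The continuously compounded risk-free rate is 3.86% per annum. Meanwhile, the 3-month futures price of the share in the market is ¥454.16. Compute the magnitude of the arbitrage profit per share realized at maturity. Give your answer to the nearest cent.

Fair futures: F* = S·e^(carry·T), with carry = r = 0.0386
F* = 455.21 · e^(0.0386 × 3/12) = 455.21 · e^0.009650 = 455.21 × 1.009697 = ¥459.6242
Market ¥454.16 < fair ¥459.6242: forward underpriced → reverse cash-and-carry (short spot, go long the forward).
At maturity, profit = |F_mkt − F*| = |454.16 − 459.6242| = ¥5.46 per share

¥5.46 per share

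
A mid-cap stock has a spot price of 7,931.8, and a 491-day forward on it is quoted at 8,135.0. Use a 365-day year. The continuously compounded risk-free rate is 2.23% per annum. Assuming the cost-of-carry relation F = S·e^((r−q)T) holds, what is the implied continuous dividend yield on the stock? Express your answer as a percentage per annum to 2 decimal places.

0.35%

From F = S·e^((r−q)T): (r − q) = ln(F/S)/T
ln(8135.0/7931.8) = ln(1.025618) = 0.025295
(r − q) = 0.025295 / (491/365) = 0.018804
q = r − ln(F/S)/T = 0.0223 − 0.018804 = 0.003496
q = 0.35%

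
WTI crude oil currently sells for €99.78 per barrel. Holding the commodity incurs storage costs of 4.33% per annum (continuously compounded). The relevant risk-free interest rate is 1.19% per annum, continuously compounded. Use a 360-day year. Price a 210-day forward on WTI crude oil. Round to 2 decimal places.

Net carry = r + u − y = 0.0119 + 0.0433 − 0.0000 = 0.0552
F = S·e^((r+u−y)T) = 99.78 · e^(0.0552 × 210/360) = 99.78 · e^0.032200
= 99.78 × 1.032724 = €103.05 per barrel

€103.05 per barrel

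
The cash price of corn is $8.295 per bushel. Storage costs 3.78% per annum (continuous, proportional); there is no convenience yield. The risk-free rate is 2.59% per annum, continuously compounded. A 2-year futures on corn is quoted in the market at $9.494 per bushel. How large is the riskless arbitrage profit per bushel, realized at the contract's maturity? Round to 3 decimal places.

$0.072 per bushel

Fair futures: F* = S·e^(carry·T), with carry = (r + u) = 0.0259 + 0.0378 = 0.0637
F* = 8.295 · e^(0.0637 × 2) = 8.295 · e^0.127400 = 8.295 × 1.135871 = $9.4220
Market $9.494 > fair $9.4220: forward overpriced → cash-and-carry (buy spot, short the forward).
At maturity, profit = |F_mkt − F*| = |9.494 − 9.4220| = $0.072 per bushel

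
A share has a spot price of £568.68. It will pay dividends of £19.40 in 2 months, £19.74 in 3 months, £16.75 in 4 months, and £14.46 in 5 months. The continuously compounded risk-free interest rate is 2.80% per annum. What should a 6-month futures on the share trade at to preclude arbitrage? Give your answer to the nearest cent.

£505.91

PV(dividends) I = 19.40·e^(−0.0280·2/12) + 19.74·e^(−0.0280·3/12) + 16.75·e^(−0.0280·4/12) + 14.46·e^(−0.0280·5/12)
I = 19.3097 + 19.6023 + 16.5944 + 14.2923 = 69.7987
F = (S − I)·e^(rT) = (568.68 − 69.7987) · e^(0.0280·6/12)
= 498.8813 · e^0.014000 = 498.8813 × 1.014098 = £505.91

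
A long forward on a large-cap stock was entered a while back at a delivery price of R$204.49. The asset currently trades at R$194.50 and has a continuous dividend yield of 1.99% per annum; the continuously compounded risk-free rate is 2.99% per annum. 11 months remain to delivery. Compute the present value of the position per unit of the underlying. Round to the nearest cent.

-R$7.98

Current fair forward for the remaining 11 months: F = S·e^((r − q)·T), (r − q) = 0.0299 − 0.0199 = 0.0100
F = 194.50 · e^(0.0100 × 11/12) = 194.50 × 1.009209 = 196.2912
Value of long forward = (F − K)·e^(−rT) = (196.2912 − 204.49) · e^(−0.0299·11/12)
= -8.1988 × 0.972964 = -7.98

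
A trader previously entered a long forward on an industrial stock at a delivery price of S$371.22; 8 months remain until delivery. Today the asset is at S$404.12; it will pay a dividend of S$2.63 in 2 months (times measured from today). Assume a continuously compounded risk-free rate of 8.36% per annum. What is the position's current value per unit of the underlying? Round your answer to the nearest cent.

PV(remaining dividends) I = 2.63·e^(−0.0836·2/12) = 2.5936
Current forward F = (S − I)·e^(rT) = (404.12 − 2.5936)·e^(0.0836·8/12) = 401.5264 × 1.057316 = 424.5403
Value (long) = (F − K)·e^(−rT) = (424.5403 − 371.22) × 0.945791 = 50.4299
Value = S$50.43

S$50.43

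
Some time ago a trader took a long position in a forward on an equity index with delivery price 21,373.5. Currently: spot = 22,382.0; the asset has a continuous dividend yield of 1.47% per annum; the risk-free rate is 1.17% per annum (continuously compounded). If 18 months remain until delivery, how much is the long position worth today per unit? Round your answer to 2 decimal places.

892.21

Current fair forward for the remaining 18 months: F = S·e^((r − q)·T), (r − q) = 0.0117 − 0.0147 = -0.0030
F = 22382.0 · e^(-0.0030 × 18/12) = 22382.0 × 0.99551011 = 22281.5073
Value of long forward = (F − K)·e^(−rT) = (22281.5073 − 21373.5) · e^(−0.0117·18/12)
= 908.0073 × 0.98260310 = 892.21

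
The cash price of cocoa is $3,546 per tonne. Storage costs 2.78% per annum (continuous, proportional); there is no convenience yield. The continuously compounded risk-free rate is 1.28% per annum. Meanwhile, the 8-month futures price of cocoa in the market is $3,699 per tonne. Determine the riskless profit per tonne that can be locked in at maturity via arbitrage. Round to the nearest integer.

$56 per tonne

Fair futures: F* = S·e^(carry·T), with carry = (r + u) = 0.0128 + 0.0278 = 0.0406
F* = 3546 · e^(0.0406 × 8/12) = 3546 · e^0.027067 = 3546 × 1.027437 = $3643.2916
Market $3699 > fair $3643.2916: forward overpriced → cash-and-carry (buy spot, short the forward).
At maturity, profit = |F_mkt − F*| = |3699 − 3643.2916| = $56 per tonne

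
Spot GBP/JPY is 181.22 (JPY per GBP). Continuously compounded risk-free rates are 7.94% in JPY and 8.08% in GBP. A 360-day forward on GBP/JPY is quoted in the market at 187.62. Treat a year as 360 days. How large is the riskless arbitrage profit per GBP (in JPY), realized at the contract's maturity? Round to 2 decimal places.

6.65 per GBP (in JPY)

Fair forward: F* = S·e^(carry·T), with carry = (r_JPY − r_GBP) = 0.0794 − 0.0808 = -0.0014
F* = 181.22 · e^(-0.0014 × 360/360) = 181.22 · e^-0.001400 = 181.22 × 0.998601 = 180.9665
Market 187.62 > fair 180.9665: forward overpriced → cash-and-carry (buy spot, short the forward).
At maturity, profit = |F_mkt − F*| = |187.62 − 180.9665| = 6.65 per GBP (in JPY)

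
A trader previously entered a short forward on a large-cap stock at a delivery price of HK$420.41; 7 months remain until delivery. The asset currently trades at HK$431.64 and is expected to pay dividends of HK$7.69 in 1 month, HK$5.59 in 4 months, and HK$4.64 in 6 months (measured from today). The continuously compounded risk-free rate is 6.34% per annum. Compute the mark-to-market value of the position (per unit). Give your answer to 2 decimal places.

PV(remaining dividends) I = 7.69·e^(−0.0634·1/12) + 5.59·e^(−0.0634·4/12) + 4.64·e^(−0.0634·6/12) = 17.6178
Current forward F = (S − I)·e^(rT) = (431.64 − 17.6178)·e^(0.0634·7/12) = 414.0222 × 1.037676 = 429.6209
Value (long) = (F − K)·e^(−rT) = (429.6209 − 420.41) × 0.963692 = 8.8765
Short position value = −(long value) = -HK$8.88

-HK$8.88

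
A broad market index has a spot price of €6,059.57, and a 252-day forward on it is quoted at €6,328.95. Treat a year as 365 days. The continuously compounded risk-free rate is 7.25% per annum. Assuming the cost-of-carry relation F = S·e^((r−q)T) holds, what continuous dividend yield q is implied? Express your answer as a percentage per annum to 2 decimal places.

From F = S·e^((r−q)T): (r − q) = ln(F/S)/T
ln(6328.95/6059.57) = ln(1.044455) = 0.043495
(r − q) = 0.043495 / (252/365) = 0.062999
q = r − ln(F/S)/T = 0.0725 − 0.062999 = 0.009501
q = 0.95%

0.95%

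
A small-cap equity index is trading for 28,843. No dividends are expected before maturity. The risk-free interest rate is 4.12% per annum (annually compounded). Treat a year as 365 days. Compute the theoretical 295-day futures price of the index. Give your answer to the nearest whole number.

29,800

F = S · (1+r)^T
= 28843 × 1.033169
F = 29,800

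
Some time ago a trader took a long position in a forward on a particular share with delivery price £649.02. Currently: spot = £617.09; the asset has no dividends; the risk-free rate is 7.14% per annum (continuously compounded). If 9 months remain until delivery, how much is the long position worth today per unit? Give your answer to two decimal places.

£1.91

Current fair forward for the remaining 9 months: F = S·e^(r·T), r = 0.0714
F = 617.09 · e^(0.0714 × 9/12) = 617.09 × 1.055010 = 651.0361
Value of long forward = (F − K)·e^(−rT) = (651.0361 − 649.02) · e^(−0.0714·9/12)
= 2.0161 × 0.947859 = 1.91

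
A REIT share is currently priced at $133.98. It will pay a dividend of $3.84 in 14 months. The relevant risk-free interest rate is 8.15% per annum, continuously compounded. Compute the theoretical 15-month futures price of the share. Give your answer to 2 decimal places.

$144.48

PV(dividends) I = 3.84·e^(−0.0815·14/12)
I = 3.4917
F = (S − I)·e^(rT) = (133.98 − 3.4917) · e^(0.0815·15/12)
= 130.4883 · e^0.101875 = 130.4883 × 1.107245 = $144.48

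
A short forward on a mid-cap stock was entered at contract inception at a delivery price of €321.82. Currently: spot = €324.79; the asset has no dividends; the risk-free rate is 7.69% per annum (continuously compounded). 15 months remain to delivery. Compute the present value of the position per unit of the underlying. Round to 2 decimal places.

-€32.46

Current fair forward for the remaining 15 months: F = S·e^(r·T), r = 0.0769
F = 324.79 · e^(0.0769 × 15/12) = 324.79 × 1.100897 = 357.5603
Value of long forward = (F − K)·e^(−rT) = (357.5603 − 321.82) · e^(−0.0769·15/12)
= 35.7403 × 0.908350 = 32.46
Short position value = −(long value) = -€32.46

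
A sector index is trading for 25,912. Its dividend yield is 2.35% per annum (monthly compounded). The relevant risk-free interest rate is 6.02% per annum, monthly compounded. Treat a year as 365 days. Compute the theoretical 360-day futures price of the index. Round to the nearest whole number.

F = S · (1+r/12)^(12T) / (1+q/12)^(12T)
= 25912 × 1.061016 / 1.023426 = 25912 × 1.036730
F = 26,864

26,864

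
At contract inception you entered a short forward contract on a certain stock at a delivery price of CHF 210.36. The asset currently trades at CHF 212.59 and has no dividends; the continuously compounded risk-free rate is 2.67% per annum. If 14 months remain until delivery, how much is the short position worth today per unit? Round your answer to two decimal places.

Current fair forward for the remaining 14 months: F = S·e^(r·T), r = 0.0267
F = 212.59 · e^(0.0267 × 14/12) = 212.59 × 1.031640 = 219.3163
Value of long forward = (F − K)·e^(−rT) = (219.3163 − 210.36) · e^(−0.0267·14/12)
= 8.9563 × 0.969330 = 8.68
Short position value = −(long value) = -CHF 8.68

-CHF 8.68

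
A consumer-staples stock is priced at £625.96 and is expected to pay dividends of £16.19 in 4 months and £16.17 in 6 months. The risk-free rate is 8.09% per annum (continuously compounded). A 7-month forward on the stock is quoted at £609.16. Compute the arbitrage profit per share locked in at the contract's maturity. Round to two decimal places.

£14.25 per share

PV(dividends) I = 16.19·e^(−0.0809·4/12) + 16.17·e^(−0.0809·6/12) = 31.2882
Fair forward F* = (S − I)·e^(rT) = (625.96 − 31.2882)·e^0.047192 = 594.6718 × 1.048323 = 623.4081
Market £609.16 < fair 623.4081: forward underpriced → reverse cash-and-carry (short the stock, invest proceeds at r, pay the dividends, go long the forward).
Profit at T = |F_mkt − F*| = |609.16 − 623.4081| = £14.25 per share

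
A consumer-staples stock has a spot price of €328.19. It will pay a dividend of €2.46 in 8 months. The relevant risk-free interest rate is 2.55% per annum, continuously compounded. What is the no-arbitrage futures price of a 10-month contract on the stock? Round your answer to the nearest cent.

PV(dividends) I = 2.46·e^(−0.0255·8/12)
I = 2.4185
F = (S − I)·e^(rT) = (328.19 − 2.4185) · e^(0.0255·10/12)
= 325.7715 · e^0.021250 = 325.7715 × 1.021477 = €332.77

€332.77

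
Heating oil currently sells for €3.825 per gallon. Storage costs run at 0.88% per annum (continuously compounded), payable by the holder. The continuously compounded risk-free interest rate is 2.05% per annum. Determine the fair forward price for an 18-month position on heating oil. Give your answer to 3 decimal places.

Net carry = r + u − y = 0.0205 + 0.0088 − 0.0000 = 0.0293
F = S·e^((r+u−y)T) = 3.825 · e^(0.0293 × 18/12) = 3.825 · e^0.043950
= 3.825 × 1.044930 = €3.997 per gallon

€3.997 per gallon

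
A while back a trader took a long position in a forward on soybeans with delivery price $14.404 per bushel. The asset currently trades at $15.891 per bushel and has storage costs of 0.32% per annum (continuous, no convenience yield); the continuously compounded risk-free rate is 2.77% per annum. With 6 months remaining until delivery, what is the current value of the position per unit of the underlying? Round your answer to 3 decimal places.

$1.711 per bushel

Current fair forward for the remaining 6 months: F = S·e^((r + u)·T), (r + u) = 0.0277 + 0.0032 = 0.0309
F = 15.891 · e^(0.0309 × 6/12) = 15.891 × 1.015570 = 16.1384
Value of long forward = (F − K)·e^(−rT) = (16.1384 − 14.404) · e^(−0.0277·6/12)
= 1.7344 × 0.986245 = 1.711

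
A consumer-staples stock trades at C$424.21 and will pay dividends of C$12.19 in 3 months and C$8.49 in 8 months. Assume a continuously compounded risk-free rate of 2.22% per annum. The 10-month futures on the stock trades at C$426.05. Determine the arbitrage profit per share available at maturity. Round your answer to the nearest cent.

PV(dividends) I = 12.19·e^(−0.0222·3/12) + 8.49·e^(−0.0222·8/12) = 20.4878
Fair futures F* = (S − I)·e^(rT) = (424.21 − 20.4878)·e^0.018500 = 403.7222 × 1.018672 = 411.2605
Market C$426.05 > fair 411.2605: forward overpriced → cash-and-carry (borrow at r, buy the stock and collect the dividends, short the forward).
Profit at T = |F_mkt − F*| = |426.05 − 411.2605| = C$14.79 per share

C$14.79 per share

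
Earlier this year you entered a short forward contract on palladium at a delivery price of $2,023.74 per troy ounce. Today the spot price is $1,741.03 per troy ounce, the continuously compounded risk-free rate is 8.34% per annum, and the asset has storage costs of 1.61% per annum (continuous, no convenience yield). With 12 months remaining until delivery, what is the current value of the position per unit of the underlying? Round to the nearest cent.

$92.52 per troy ounce

Current fair forward for the remaining 12 months: F = S·e^((r + u)·T), (r + u) = 0.0834 + 0.0161 = 0.0995
F = 1741.03 · e^(0.0995 × 12/12) = 1741.03 × 1.10461847 = 1923.1739
Value of long forward = (F − K)·e^(−rT) = (1923.1739 − 2023.74) · e^(−0.0834·12/12)
= -100.5661 × 0.91998308 = -92.52
Short position value = −(long value) = $92.52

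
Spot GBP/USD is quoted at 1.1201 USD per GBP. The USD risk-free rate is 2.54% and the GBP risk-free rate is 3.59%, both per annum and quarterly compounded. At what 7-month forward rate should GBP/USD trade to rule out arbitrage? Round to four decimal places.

By covered interest parity, F = S · (1+r_USD/4)^(4T) / (1+r_GBP/4)^(4T)
= 1.1201 × 1.014879 / 1.021067 = 1.1201 × 0.993940
F = 1.1133 USD per GBP

1.1133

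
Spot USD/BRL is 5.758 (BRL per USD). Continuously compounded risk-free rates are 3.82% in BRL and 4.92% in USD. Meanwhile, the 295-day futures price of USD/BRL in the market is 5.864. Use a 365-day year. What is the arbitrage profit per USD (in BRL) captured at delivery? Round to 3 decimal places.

Fair futures: F* = S·e^(carry·T), with carry = (r_BRL − r_USD) = 0.0382 − 0.0492 = -0.0110
F* = 5.758 · e^(-0.0110 × 295/365) = 5.758 · e^-0.008890 = 5.758 × 0.991149 = 5.7070
Market 5.864 > fair 5.7070: forward overpriced → cash-and-carry (buy spot, short the forward).
At maturity, profit = |F_mkt − F*| = |5.864 − 5.7070| = 0.157 per USD (in BRL)

0.157 per USD (in BRL)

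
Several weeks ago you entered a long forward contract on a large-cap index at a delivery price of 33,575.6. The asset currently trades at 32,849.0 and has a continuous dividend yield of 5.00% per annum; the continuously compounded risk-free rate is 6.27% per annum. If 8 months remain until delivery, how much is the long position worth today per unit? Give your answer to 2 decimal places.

-428.99

Current fair forward for the remaining 8 months: F = S·e^((r − q)·T), (r − q) = 0.0627 − 0.0500 = 0.0127
F = 32849.0 · e^(0.0127 × 8/12) = 32849.0 × 1.00850261 = 33128.3022
Value of long forward = (F − K)·e^(−rT) = (33128.3022 − 33575.6) · e^(−0.0627·8/12)
= -447.2978 × 0.95906157 = -428.99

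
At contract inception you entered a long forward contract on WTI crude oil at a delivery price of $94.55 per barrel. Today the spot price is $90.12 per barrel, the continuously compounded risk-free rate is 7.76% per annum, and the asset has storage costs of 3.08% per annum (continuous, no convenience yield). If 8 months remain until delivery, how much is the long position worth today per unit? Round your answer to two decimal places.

Current fair forward for the remaining 8 months: F = S·e^((r + u)·T), (r + u) = 0.0776 + 0.0308 = 0.1084
F = 90.12 · e^(0.1084 × 8/12) = 90.12 × 1.074942 = 96.8738
Value of long forward = (F − K)·e^(−rT) = (96.8738 − 94.55) · e^(−0.0776·8/12)
= 2.3238 × 0.949582 = 2.21

$2.21 per barrel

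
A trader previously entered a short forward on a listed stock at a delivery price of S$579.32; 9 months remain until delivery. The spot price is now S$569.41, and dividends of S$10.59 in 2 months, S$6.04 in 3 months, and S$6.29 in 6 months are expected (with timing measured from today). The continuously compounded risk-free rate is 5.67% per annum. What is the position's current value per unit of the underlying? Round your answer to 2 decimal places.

S$8.35

PV(remaining dividends) I = 10.59·e^(−0.0567·2/12) + 6.04·e^(−0.0567·3/12) + 6.29·e^(−0.0567·6/12) = 22.5596
Current forward F = (S − I)·e^(rT) = (569.41 − 22.5596)·e^(0.0567·9/12) = 546.8504 × 1.043442 = 570.6067
Value (long) = (F − K)·e^(−rT) = (570.6067 − 579.32) × 0.958367 = -8.3505
Short position value = −(long value) = S$8.35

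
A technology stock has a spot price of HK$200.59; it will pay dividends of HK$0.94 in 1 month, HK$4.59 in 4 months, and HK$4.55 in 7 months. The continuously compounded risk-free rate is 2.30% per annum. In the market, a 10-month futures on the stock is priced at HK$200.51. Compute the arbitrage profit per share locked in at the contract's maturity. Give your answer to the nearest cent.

HK$6.21 per share

PV(dividends) I = 0.94·e^(−0.0230·1/12) + 4.59·e^(−0.0230·4/12) + 4.55·e^(−0.0230·7/12) = 9.9825
Fair futures F* = (S − I)·e^(rT) = (200.59 − 9.9825)·e^0.019167 = 190.6075 × 1.019352 = 194.2961
Market HK$200.51 > fair 194.2961: forward overpriced → cash-and-carry (borrow at r, buy the stock and collect the dividends, short the forward).
Profit at T = |F_mkt − F*| = |200.51 − 194.2961| = HK$6.21 per share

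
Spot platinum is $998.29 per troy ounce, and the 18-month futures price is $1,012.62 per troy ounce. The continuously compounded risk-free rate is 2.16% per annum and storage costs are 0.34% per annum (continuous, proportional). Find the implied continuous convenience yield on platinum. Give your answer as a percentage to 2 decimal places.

F = S·e^((r+u−y)T) ⇒ (r+u−y) = ln(F/S)/T
ln(1012.62/998.29) = 0.014252; /T ⇒ 0.009501
y = r + u − ln(F/S)/T = 0.0216 + 0.0034 − 0.009501 = 0.015499
y = 1.55%

1.55%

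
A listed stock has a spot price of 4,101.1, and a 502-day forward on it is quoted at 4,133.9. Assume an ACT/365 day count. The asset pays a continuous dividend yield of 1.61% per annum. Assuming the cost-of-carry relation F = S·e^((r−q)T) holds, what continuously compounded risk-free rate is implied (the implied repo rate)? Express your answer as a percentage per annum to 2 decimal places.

2.19%

From F = S·e^((r−q)T): (r − q) = ln(F/S)/T
ln(4133.9/4101.1) = ln(1.007998) = 0.007966
(r − q) = 0.007966 / (502/365) = 0.005792
r = ln(F/S)/T + q = 0.005792 + 0.0161 = 0.021892
r = 2.19%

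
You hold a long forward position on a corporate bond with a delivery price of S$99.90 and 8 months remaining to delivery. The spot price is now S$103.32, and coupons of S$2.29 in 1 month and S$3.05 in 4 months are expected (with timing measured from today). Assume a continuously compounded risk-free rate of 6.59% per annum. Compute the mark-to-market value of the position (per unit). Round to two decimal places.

PV(remaining coupons) I = 2.29·e^(−0.0659·1/12) + 3.05·e^(−0.0659·4/12) = 5.2612
Current forward F = (S − I)·e^(rT) = (103.32 − 5.2612)·e^(0.0659·8/12) = 98.0588 × 1.044913 = 102.4629
Value (long) = (F − K)·e^(−rT) = (102.4629 − 99.90) × 0.957018 = 2.4527
Value = S$2.45

S$2.45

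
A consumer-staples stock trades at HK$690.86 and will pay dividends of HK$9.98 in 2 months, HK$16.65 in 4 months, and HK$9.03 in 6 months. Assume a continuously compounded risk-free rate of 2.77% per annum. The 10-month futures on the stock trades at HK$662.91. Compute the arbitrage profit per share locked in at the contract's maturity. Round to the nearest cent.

PV(dividends) I = 9.98·e^(−0.0277·2/12) + 16.65·e^(−0.0277·4/12) + 9.03·e^(−0.0277·6/12) = 35.3368
Fair futures F* = (S − I)·e^(rT) = (690.86 − 35.3368)·e^0.023083 = 655.5232 × 1.023351 = 670.8303
Market HK$662.91 < fair 670.8303: forward underpriced → reverse cash-and-carry (short the stock, invest proceeds at r, pay the dividends, go long the forward).
Profit at T = |F_mkt − F*| = |662.91 − 670.8303| = HK$7.92 per share

HK$7.92 per share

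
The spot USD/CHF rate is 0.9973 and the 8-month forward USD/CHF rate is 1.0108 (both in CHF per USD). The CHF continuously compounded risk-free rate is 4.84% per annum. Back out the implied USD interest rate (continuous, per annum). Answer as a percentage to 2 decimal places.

2.82%

F = S·e^((r_CHF − r_USD)T) ⇒ r_USD = r_CHF − ln(F/S)/T
ln(1.0108/0.9973) = 0.013446; /(8/12) = 0.020169
r_USD = 0.0484 − 0.020169 = 0.028231
r_USD = 2.82%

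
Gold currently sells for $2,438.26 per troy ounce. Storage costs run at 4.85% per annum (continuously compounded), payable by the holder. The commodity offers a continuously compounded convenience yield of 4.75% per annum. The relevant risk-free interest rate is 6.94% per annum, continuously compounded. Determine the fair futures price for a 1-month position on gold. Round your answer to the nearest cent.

$2,452.61 per troy ounce

Net carry = r + u − y = 0.0694 + 0.0485 − 0.0475 = 0.0704
F = S·e^((r+u−y)T) = 2438.26 · e^(0.0704 × 1/12) = 2438.26 · e^0.00586667
= 2438.26 × 1.00588391 = $2,452.61 per troy ounce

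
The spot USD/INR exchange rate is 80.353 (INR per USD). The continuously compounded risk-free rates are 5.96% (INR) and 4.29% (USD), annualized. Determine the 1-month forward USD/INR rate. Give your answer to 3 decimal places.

F = S·e^((r_INR − r_USD)T) = 80.353 · e^((0.0596 − 0.0429) × 1/12)
= 80.353 · e^0.001392 = 80.353 × 1.001393
F = 80.465 INR per USD

80.465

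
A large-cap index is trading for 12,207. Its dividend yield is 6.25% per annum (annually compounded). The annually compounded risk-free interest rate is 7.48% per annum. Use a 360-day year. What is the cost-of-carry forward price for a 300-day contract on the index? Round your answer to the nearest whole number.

F = S · (1+r)^T / (1+q)^T
= 12207 × 1.061956 / 1.051818 = 12207 × 1.009639
F = 12,325

12,325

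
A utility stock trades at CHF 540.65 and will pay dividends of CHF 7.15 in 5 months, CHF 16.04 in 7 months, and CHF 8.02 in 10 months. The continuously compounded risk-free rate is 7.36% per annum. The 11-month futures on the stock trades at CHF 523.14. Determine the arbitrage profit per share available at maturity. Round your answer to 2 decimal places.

PV(dividends) I = 7.15·e^(−0.0736·5/12) + 16.04·e^(−0.0736·7/12) + 8.02·e^(−0.0736·10/12) = 29.8429
Fair futures F* = (S − I)·e^(rT) = (540.65 − 29.8429)·e^0.067467 = 510.8071 × 1.069795 = 546.4589
Market CHF 523.14 < fair 546.4589: forward underpriced → reverse cash-and-carry (short the stock, invest proceeds at r, pay the dividends, go long the forward).
Profit at T = |F_mkt − F*| = |523.14 − 546.4589| = CHF 23.32 per share

CHF 23.32 per share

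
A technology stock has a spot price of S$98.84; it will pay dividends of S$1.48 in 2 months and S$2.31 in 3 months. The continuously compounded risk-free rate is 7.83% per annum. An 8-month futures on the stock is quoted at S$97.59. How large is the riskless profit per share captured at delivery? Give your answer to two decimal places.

PV(dividends) I = 1.48·e^(−0.0783·2/12) + 2.31·e^(−0.0783·3/12) = 3.7260
Fair futures F* = (S − I)·e^(rT) = (98.84 − 3.7260)·e^0.052200 = 95.1140 × 1.053586 = 100.2108
Market S$97.59 < fair 100.2108: forward underpriced → reverse cash-and-carry (short the stock, invest proceeds at r, pay the dividends, go long the forward).
Profit at T = |F_mkt − F*| = |97.59 − 100.2108| = S$2.62 per share

S$2.62 per share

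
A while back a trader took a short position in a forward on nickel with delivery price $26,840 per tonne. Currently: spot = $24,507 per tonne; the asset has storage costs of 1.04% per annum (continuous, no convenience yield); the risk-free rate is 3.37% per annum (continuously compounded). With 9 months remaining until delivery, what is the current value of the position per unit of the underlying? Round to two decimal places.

Current fair forward for the remaining 9 months: F = S·e^((r + u)·T), (r + u) = 0.0337 + 0.0104 = 0.0441
F = 24507 · e^(0.0441 × 9/12) = 24507 × 1.03362806 = 25331.1229
Value of long forward = (F − K)·e^(−rT) = (25331.1229 − 26840) · e^(−0.0337·9/12)
= -1508.8771 × 0.97504174 = -1471.22
Short position value = −(long value) = $1471.22

$1471.22 per tonne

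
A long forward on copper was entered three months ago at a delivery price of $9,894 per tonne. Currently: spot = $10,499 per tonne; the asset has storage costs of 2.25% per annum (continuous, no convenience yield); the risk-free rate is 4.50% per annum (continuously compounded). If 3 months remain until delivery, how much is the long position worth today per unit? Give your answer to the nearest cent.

Current fair forward for the remaining 3 months: F = S·e^((r + u)·T), (r + u) = 0.0450 + 0.0225 = 0.0675
F = 10499 · e^(0.0675 × 3/12) = 10499 × 1.01701819 = 10677.6740
Value of long forward = (F − K)·e^(−rT) = (10677.6740 − 9894) · e^(−0.0450·3/12)
= 783.6740 × 0.98881304 = 774.91

$774.91 per tonne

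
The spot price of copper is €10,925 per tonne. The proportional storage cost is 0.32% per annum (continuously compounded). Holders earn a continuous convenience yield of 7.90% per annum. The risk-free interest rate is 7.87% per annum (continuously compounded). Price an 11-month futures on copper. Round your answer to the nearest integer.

€10,954 per tonne

Net carry = r + u − y = 0.0787 + 0.0032 − 0.0790 = 0.0029
F = S·e^((r+u−y)T) = 10925 · e^(0.0029 × 11/12) = 10925 · e^0.002658
= 10925 × 1.002662 = €10,954 per tonne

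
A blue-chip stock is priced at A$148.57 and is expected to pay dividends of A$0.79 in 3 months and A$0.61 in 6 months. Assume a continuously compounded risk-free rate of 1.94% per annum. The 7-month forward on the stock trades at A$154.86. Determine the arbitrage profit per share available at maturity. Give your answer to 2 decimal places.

A$6.01 per share

PV(dividends) I = 0.79·e^(−0.0194·3/12) + 0.61·e^(−0.0194·6/12) = 1.3903
Fair forward F* = (S − I)·e^(rT) = (148.57 − 1.3903)·e^0.011317 = 147.1797 × 1.011381 = 148.8548
Market A$154.86 > fair 148.8548: forward overpriced → cash-and-carry (borrow at r, buy the stock and collect the dividends, short the forward).
Profit at T = |F_mkt − F*| = |154.86 − 148.8548| = A$6.01 per share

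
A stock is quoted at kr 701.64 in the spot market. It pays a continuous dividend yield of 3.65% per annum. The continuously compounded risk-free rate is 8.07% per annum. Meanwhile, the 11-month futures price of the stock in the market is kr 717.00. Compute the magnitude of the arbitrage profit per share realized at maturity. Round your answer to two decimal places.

Fair futures: F* = S·e^(carry·T), with carry = (r − q) = 0.0807 − 0.0365 = 0.0442
F* = 701.64 · e^(0.0442 × 11/12) = 701.64 · e^0.040517 = 701.64 × 1.041349 = kr 730.6521
Market kr 717.00 < fair kr 730.6521: forward underpriced → reverse cash-and-carry (short spot, go long the forward).
At maturity, profit = |F_mkt − F*| = |717.00 − 730.6521| = kr 13.65 per share

kr 13.65 per share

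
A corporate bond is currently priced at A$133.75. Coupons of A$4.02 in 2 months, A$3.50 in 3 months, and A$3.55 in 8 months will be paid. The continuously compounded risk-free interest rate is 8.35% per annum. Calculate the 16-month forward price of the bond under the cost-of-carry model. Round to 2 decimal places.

PV(coupons) I = 4.02·e^(−0.0835·2/12) + 3.50·e^(−0.0835·3/12) + 3.55·e^(−0.0835·8/12)
I = 3.9644 + 3.4277 + 3.3578 = 10.7499
F = (S − I)·e^(rT) = (133.75 − 10.7499) · e^(0.0835·16/12)
= 123.0001 · e^0.111333 = 123.0001 × 1.117767 = A$137.49

A$137.49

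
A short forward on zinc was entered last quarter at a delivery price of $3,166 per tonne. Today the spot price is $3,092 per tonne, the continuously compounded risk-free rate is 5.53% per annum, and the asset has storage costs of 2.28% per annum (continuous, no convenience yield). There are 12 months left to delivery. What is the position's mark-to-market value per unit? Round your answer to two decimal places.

-$167.63 per tonne

Current fair forward for the remaining 12 months: F = S·e^((r + u)·T), (r + u) = 0.0553 + 0.0228 = 0.0781
F = 3092 · e^(0.0781 × 12/12) = 3092 × 1.08123078 = 3343.1656
Value of long forward = (F − K)·e^(−rT) = (3343.1656 − 3166) · e^(−0.0553·12/12)
= 177.1656 × 0.94620124 = 167.63
Short position value = −(long value) = -$167.63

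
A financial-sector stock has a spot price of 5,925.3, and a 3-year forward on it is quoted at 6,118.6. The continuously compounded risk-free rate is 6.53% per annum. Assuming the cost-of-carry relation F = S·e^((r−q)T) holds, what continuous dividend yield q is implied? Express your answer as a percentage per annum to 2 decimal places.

5.46%

From F = S·e^((r−q)T): (r − q) = ln(F/S)/T
ln(6118.6/5925.3) = ln(1.032623) = 0.032102
(r − q) = 0.032102 / (3) = 0.010701
q = r − ln(F/S)/T = 0.0653 − 0.010701 = 0.054599
q = 5.46%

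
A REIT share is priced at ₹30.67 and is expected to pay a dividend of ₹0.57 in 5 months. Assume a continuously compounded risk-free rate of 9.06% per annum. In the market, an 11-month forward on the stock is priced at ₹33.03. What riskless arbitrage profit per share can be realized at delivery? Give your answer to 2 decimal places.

PV(dividends) I = 0.57·e^(−0.0906·5/12) = 0.5489
Fair forward F* = (S − I)·e^(rT) = (30.67 − 0.5489)·e^0.083050 = 30.1211 × 1.086596 = 32.7295
Market ₹33.03 > fair 32.7295: forward overpriced → cash-and-carry (borrow at r, buy the stock and collect the dividends, short the forward).
Profit at T = |F_mkt − F*| = |33.03 − 32.7295| = ₹0.30 per share

₹0.30 per share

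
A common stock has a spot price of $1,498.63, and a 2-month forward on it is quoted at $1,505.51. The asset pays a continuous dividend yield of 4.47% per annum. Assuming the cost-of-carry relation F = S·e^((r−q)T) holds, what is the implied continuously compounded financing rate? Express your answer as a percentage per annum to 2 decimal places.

7.22%

From F = S·e^((r−q)T): (r − q) = ln(F/S)/T
ln(1505.51/1498.63) = ln(1.004591) = 0.004580
(r − q) = 0.004580 / (2/12) = 0.027480
r = ln(F/S)/T + q = 0.027480 + 0.0447 = 0.072180
r = 7.22%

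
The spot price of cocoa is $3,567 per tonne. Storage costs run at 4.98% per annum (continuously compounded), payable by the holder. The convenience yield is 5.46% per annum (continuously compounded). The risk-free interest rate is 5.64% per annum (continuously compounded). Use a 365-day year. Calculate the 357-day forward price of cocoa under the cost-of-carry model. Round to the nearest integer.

Net carry = r + u − y = 0.0564 + 0.0498 − 0.0546 = 0.0516
F = S·e^((r+u−y)T) = 3567 · e^(0.0516 × 357/365) = 3567 · e^0.050469
= 3567 × 1.051764 = $3,752 per tonne

$3,752 per tonne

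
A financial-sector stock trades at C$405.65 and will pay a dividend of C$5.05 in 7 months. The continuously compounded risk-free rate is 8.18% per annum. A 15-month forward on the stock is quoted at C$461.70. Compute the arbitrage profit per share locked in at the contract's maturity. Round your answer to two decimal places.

C$17.71 per share

PV(dividends) I = 5.05·e^(−0.0818·7/12) = 4.8147
Fair forward F* = (S − I)·e^(rT) = (405.65 − 4.8147)·e^0.102250 = 400.8353 × 1.107660 = 443.9892
Market C$461.70 > fair 443.9892: forward overpriced → cash-and-carry (borrow at r, buy the stock and collect the dividends, short the forward).
Profit at T = |F_mkt − F*| = |461.70 − 443.9892| = C$17.71 per share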